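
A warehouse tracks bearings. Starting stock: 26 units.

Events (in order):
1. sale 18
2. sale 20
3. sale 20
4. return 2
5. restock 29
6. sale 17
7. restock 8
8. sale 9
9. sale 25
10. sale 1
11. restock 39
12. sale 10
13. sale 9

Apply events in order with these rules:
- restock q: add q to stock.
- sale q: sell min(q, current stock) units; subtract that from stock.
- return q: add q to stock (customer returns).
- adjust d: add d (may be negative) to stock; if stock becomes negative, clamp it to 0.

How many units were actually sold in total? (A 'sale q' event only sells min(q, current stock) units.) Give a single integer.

Processing events:
Start: stock = 26
  Event 1 (sale 18): sell min(18,26)=18. stock: 26 - 18 = 8. total_sold = 18
  Event 2 (sale 20): sell min(20,8)=8. stock: 8 - 8 = 0. total_sold = 26
  Event 3 (sale 20): sell min(20,0)=0. stock: 0 - 0 = 0. total_sold = 26
  Event 4 (return 2): 0 + 2 = 2
  Event 5 (restock 29): 2 + 29 = 31
  Event 6 (sale 17): sell min(17,31)=17. stock: 31 - 17 = 14. total_sold = 43
  Event 7 (restock 8): 14 + 8 = 22
  Event 8 (sale 9): sell min(9,22)=9. stock: 22 - 9 = 13. total_sold = 52
  Event 9 (sale 25): sell min(25,13)=13. stock: 13 - 13 = 0. total_sold = 65
  Event 10 (sale 1): sell min(1,0)=0. stock: 0 - 0 = 0. total_sold = 65
  Event 11 (restock 39): 0 + 39 = 39
  Event 12 (sale 10): sell min(10,39)=10. stock: 39 - 10 = 29. total_sold = 75
  Event 13 (sale 9): sell min(9,29)=9. stock: 29 - 9 = 20. total_sold = 84
Final: stock = 20, total_sold = 84

Answer: 84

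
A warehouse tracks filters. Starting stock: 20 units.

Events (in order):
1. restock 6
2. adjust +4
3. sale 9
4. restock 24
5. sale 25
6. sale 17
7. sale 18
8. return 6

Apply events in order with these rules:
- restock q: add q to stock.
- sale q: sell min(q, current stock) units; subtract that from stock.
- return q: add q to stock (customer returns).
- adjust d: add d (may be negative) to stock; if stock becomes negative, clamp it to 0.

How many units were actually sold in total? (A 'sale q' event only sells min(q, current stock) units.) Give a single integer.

Answer: 54

Derivation:
Processing events:
Start: stock = 20
  Event 1 (restock 6): 20 + 6 = 26
  Event 2 (adjust +4): 26 + 4 = 30
  Event 3 (sale 9): sell min(9,30)=9. stock: 30 - 9 = 21. total_sold = 9
  Event 4 (restock 24): 21 + 24 = 45
  Event 5 (sale 25): sell min(25,45)=25. stock: 45 - 25 = 20. total_sold = 34
  Event 6 (sale 17): sell min(17,20)=17. stock: 20 - 17 = 3. total_sold = 51
  Event 7 (sale 18): sell min(18,3)=3. stock: 3 - 3 = 0. total_sold = 54
  Event 8 (return 6): 0 + 6 = 6
Final: stock = 6, total_sold = 54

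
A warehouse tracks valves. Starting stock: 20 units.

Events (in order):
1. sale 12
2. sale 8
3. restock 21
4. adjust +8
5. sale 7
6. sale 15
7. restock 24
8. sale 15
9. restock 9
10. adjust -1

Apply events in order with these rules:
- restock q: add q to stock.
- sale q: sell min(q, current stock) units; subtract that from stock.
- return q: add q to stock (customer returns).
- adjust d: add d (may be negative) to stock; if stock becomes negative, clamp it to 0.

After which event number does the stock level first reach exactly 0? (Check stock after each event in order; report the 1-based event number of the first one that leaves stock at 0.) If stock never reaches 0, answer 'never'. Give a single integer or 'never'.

Answer: 2

Derivation:
Processing events:
Start: stock = 20
  Event 1 (sale 12): sell min(12,20)=12. stock: 20 - 12 = 8. total_sold = 12
  Event 2 (sale 8): sell min(8,8)=8. stock: 8 - 8 = 0. total_sold = 20
  Event 3 (restock 21): 0 + 21 = 21
  Event 4 (adjust +8): 21 + 8 = 29
  Event 5 (sale 7): sell min(7,29)=7. stock: 29 - 7 = 22. total_sold = 27
  Event 6 (sale 15): sell min(15,22)=15. stock: 22 - 15 = 7. total_sold = 42
  Event 7 (restock 24): 7 + 24 = 31
  Event 8 (sale 15): sell min(15,31)=15. stock: 31 - 15 = 16. total_sold = 57
  Event 9 (restock 9): 16 + 9 = 25
  Event 10 (adjust -1): 25 + -1 = 24
Final: stock = 24, total_sold = 57

First zero at event 2.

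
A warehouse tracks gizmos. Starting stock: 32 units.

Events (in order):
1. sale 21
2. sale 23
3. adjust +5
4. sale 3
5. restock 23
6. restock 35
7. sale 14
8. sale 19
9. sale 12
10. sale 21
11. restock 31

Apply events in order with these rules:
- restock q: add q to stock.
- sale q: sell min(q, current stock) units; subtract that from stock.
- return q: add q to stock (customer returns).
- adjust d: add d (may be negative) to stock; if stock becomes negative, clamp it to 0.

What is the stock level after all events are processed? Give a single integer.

Processing events:
Start: stock = 32
  Event 1 (sale 21): sell min(21,32)=21. stock: 32 - 21 = 11. total_sold = 21
  Event 2 (sale 23): sell min(23,11)=11. stock: 11 - 11 = 0. total_sold = 32
  Event 3 (adjust +5): 0 + 5 = 5
  Event 4 (sale 3): sell min(3,5)=3. stock: 5 - 3 = 2. total_sold = 35
  Event 5 (restock 23): 2 + 23 = 25
  Event 6 (restock 35): 25 + 35 = 60
  Event 7 (sale 14): sell min(14,60)=14. stock: 60 - 14 = 46. total_sold = 49
  Event 8 (sale 19): sell min(19,46)=19. stock: 46 - 19 = 27. total_sold = 68
  Event 9 (sale 12): sell min(12,27)=12. stock: 27 - 12 = 15. total_sold = 80
  Event 10 (sale 21): sell min(21,15)=15. stock: 15 - 15 = 0. total_sold = 95
  Event 11 (restock 31): 0 + 31 = 31
Final: stock = 31, total_sold = 95

Answer: 31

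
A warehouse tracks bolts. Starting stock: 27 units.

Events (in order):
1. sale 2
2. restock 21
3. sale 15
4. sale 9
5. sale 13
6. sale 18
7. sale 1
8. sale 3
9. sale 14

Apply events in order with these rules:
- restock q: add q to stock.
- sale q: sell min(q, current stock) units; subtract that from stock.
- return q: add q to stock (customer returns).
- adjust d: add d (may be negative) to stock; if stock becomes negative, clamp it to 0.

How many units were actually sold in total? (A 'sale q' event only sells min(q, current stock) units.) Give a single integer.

Processing events:
Start: stock = 27
  Event 1 (sale 2): sell min(2,27)=2. stock: 27 - 2 = 25. total_sold = 2
  Event 2 (restock 21): 25 + 21 = 46
  Event 3 (sale 15): sell min(15,46)=15. stock: 46 - 15 = 31. total_sold = 17
  Event 4 (sale 9): sell min(9,31)=9. stock: 31 - 9 = 22. total_sold = 26
  Event 5 (sale 13): sell min(13,22)=13. stock: 22 - 13 = 9. total_sold = 39
  Event 6 (sale 18): sell min(18,9)=9. stock: 9 - 9 = 0. total_sold = 48
  Event 7 (sale 1): sell min(1,0)=0. stock: 0 - 0 = 0. total_sold = 48
  Event 8 (sale 3): sell min(3,0)=0. stock: 0 - 0 = 0. total_sold = 48
  Event 9 (sale 14): sell min(14,0)=0. stock: 0 - 0 = 0. total_sold = 48
Final: stock = 0, total_sold = 48

Answer: 48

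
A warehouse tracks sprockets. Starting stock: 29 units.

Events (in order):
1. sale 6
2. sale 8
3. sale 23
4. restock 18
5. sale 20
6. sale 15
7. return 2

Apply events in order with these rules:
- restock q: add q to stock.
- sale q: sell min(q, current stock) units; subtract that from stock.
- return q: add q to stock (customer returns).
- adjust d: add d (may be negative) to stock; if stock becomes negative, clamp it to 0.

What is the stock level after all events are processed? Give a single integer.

Answer: 2

Derivation:
Processing events:
Start: stock = 29
  Event 1 (sale 6): sell min(6,29)=6. stock: 29 - 6 = 23. total_sold = 6
  Event 2 (sale 8): sell min(8,23)=8. stock: 23 - 8 = 15. total_sold = 14
  Event 3 (sale 23): sell min(23,15)=15. stock: 15 - 15 = 0. total_sold = 29
  Event 4 (restock 18): 0 + 18 = 18
  Event 5 (sale 20): sell min(20,18)=18. stock: 18 - 18 = 0. total_sold = 47
  Event 6 (sale 15): sell min(15,0)=0. stock: 0 - 0 = 0. total_sold = 47
  Event 7 (return 2): 0 + 2 = 2
Final: stock = 2, total_sold = 47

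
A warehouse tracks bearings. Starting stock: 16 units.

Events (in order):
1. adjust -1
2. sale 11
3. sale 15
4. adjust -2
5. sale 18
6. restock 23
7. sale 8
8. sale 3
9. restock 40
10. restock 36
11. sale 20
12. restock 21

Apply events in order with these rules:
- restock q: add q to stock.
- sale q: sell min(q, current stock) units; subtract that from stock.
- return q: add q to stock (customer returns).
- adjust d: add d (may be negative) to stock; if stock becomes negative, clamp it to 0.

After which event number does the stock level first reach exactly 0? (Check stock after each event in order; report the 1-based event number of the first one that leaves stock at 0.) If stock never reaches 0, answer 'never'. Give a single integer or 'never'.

Answer: 3

Derivation:
Processing events:
Start: stock = 16
  Event 1 (adjust -1): 16 + -1 = 15
  Event 2 (sale 11): sell min(11,15)=11. stock: 15 - 11 = 4. total_sold = 11
  Event 3 (sale 15): sell min(15,4)=4. stock: 4 - 4 = 0. total_sold = 15
  Event 4 (adjust -2): 0 + -2 = 0 (clamped to 0)
  Event 5 (sale 18): sell min(18,0)=0. stock: 0 - 0 = 0. total_sold = 15
  Event 6 (restock 23): 0 + 23 = 23
  Event 7 (sale 8): sell min(8,23)=8. stock: 23 - 8 = 15. total_sold = 23
  Event 8 (sale 3): sell min(3,15)=3. stock: 15 - 3 = 12. total_sold = 26
  Event 9 (restock 40): 12 + 40 = 52
  Event 10 (restock 36): 52 + 36 = 88
  Event 11 (sale 20): sell min(20,88)=20. stock: 88 - 20 = 68. total_sold = 46
  Event 12 (restock 21): 68 + 21 = 89
Final: stock = 89, total_sold = 46

First zero at event 3.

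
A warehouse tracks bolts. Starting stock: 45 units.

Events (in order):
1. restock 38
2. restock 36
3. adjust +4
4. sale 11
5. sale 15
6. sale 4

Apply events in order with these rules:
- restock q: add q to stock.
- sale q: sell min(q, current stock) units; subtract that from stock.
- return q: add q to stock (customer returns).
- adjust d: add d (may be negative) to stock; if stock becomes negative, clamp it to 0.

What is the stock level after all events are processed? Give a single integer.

Answer: 93

Derivation:
Processing events:
Start: stock = 45
  Event 1 (restock 38): 45 + 38 = 83
  Event 2 (restock 36): 83 + 36 = 119
  Event 3 (adjust +4): 119 + 4 = 123
  Event 4 (sale 11): sell min(11,123)=11. stock: 123 - 11 = 112. total_sold = 11
  Event 5 (sale 15): sell min(15,112)=15. stock: 112 - 15 = 97. total_sold = 26
  Event 6 (sale 4): sell min(4,97)=4. stock: 97 - 4 = 93. total_sold = 30
Final: stock = 93, total_sold = 30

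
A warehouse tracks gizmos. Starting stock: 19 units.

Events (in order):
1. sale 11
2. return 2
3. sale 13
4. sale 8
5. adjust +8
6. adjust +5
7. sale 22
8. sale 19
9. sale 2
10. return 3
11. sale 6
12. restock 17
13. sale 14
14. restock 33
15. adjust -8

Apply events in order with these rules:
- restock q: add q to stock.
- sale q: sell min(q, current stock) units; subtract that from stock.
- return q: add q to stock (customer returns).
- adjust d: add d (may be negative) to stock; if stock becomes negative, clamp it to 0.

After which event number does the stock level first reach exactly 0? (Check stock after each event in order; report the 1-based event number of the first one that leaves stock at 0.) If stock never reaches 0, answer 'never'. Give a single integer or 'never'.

Processing events:
Start: stock = 19
  Event 1 (sale 11): sell min(11,19)=11. stock: 19 - 11 = 8. total_sold = 11
  Event 2 (return 2): 8 + 2 = 10
  Event 3 (sale 13): sell min(13,10)=10. stock: 10 - 10 = 0. total_sold = 21
  Event 4 (sale 8): sell min(8,0)=0. stock: 0 - 0 = 0. total_sold = 21
  Event 5 (adjust +8): 0 + 8 = 8
  Event 6 (adjust +5): 8 + 5 = 13
  Event 7 (sale 22): sell min(22,13)=13. stock: 13 - 13 = 0. total_sold = 34
  Event 8 (sale 19): sell min(19,0)=0. stock: 0 - 0 = 0. total_sold = 34
  Event 9 (sale 2): sell min(2,0)=0. stock: 0 - 0 = 0. total_sold = 34
  Event 10 (return 3): 0 + 3 = 3
  Event 11 (sale 6): sell min(6,3)=3. stock: 3 - 3 = 0. total_sold = 37
  Event 12 (restock 17): 0 + 17 = 17
  Event 13 (sale 14): sell min(14,17)=14. stock: 17 - 14 = 3. total_sold = 51
  Event 14 (restock 33): 3 + 33 = 36
  Event 15 (adjust -8): 36 + -8 = 28
Final: stock = 28, total_sold = 51

First zero at event 3.

Answer: 3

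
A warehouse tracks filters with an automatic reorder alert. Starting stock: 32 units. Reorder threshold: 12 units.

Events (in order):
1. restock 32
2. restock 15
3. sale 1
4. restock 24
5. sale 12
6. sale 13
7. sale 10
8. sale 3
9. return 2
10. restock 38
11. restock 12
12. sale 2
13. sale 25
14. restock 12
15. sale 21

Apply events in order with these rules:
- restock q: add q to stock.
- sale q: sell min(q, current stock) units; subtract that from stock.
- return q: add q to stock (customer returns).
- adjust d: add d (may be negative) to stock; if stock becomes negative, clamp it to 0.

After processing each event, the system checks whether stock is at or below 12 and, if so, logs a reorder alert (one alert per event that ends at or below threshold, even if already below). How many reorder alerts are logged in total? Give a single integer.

Processing events:
Start: stock = 32
  Event 1 (restock 32): 32 + 32 = 64
  Event 2 (restock 15): 64 + 15 = 79
  Event 3 (sale 1): sell min(1,79)=1. stock: 79 - 1 = 78. total_sold = 1
  Event 4 (restock 24): 78 + 24 = 102
  Event 5 (sale 12): sell min(12,102)=12. stock: 102 - 12 = 90. total_sold = 13
  Event 6 (sale 13): sell min(13,90)=13. stock: 90 - 13 = 77. total_sold = 26
  Event 7 (sale 10): sell min(10,77)=10. stock: 77 - 10 = 67. total_sold = 36
  Event 8 (sale 3): sell min(3,67)=3. stock: 67 - 3 = 64. total_sold = 39
  Event 9 (return 2): 64 + 2 = 66
  Event 10 (restock 38): 66 + 38 = 104
  Event 11 (restock 12): 104 + 12 = 116
  Event 12 (sale 2): sell min(2,116)=2. stock: 116 - 2 = 114. total_sold = 41
  Event 13 (sale 25): sell min(25,114)=25. stock: 114 - 25 = 89. total_sold = 66
  Event 14 (restock 12): 89 + 12 = 101
  Event 15 (sale 21): sell min(21,101)=21. stock: 101 - 21 = 80. total_sold = 87
Final: stock = 80, total_sold = 87

Checking against threshold 12:
  After event 1: stock=64 > 12
  After event 2: stock=79 > 12
  After event 3: stock=78 > 12
  After event 4: stock=102 > 12
  After event 5: stock=90 > 12
  After event 6: stock=77 > 12
  After event 7: stock=67 > 12
  After event 8: stock=64 > 12
  After event 9: stock=66 > 12
  After event 10: stock=104 > 12
  After event 11: stock=116 > 12
  After event 12: stock=114 > 12
  After event 13: stock=89 > 12
  After event 14: stock=101 > 12
  After event 15: stock=80 > 12
Alert events: []. Count = 0

Answer: 0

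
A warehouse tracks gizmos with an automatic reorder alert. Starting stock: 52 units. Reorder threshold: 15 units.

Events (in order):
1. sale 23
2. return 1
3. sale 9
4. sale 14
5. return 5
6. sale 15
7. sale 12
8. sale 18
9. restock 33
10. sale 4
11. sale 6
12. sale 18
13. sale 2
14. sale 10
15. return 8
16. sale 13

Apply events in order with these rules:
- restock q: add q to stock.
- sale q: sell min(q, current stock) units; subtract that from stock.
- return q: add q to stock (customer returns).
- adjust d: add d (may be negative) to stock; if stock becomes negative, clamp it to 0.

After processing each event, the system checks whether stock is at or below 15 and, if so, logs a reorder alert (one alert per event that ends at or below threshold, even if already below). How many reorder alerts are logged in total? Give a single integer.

Answer: 10

Derivation:
Processing events:
Start: stock = 52
  Event 1 (sale 23): sell min(23,52)=23. stock: 52 - 23 = 29. total_sold = 23
  Event 2 (return 1): 29 + 1 = 30
  Event 3 (sale 9): sell min(9,30)=9. stock: 30 - 9 = 21. total_sold = 32
  Event 4 (sale 14): sell min(14,21)=14. stock: 21 - 14 = 7. total_sold = 46
  Event 5 (return 5): 7 + 5 = 12
  Event 6 (sale 15): sell min(15,12)=12. stock: 12 - 12 = 0. total_sold = 58
  Event 7 (sale 12): sell min(12,0)=0. stock: 0 - 0 = 0. total_sold = 58
  Event 8 (sale 18): sell min(18,0)=0. stock: 0 - 0 = 0. total_sold = 58
  Event 9 (restock 33): 0 + 33 = 33
  Event 10 (sale 4): sell min(4,33)=4. stock: 33 - 4 = 29. total_sold = 62
  Event 11 (sale 6): sell min(6,29)=6. stock: 29 - 6 = 23. total_sold = 68
  Event 12 (sale 18): sell min(18,23)=18. stock: 23 - 18 = 5. total_sold = 86
  Event 13 (sale 2): sell min(2,5)=2. stock: 5 - 2 = 3. total_sold = 88
  Event 14 (sale 10): sell min(10,3)=3. stock: 3 - 3 = 0. total_sold = 91
  Event 15 (return 8): 0 + 8 = 8
  Event 16 (sale 13): sell min(13,8)=8. stock: 8 - 8 = 0. total_sold = 99
Final: stock = 0, total_sold = 99

Checking against threshold 15:
  After event 1: stock=29 > 15
  After event 2: stock=30 > 15
  After event 3: stock=21 > 15
  After event 4: stock=7 <= 15 -> ALERT
  After event 5: stock=12 <= 15 -> ALERT
  After event 6: stock=0 <= 15 -> ALERT
  After event 7: stock=0 <= 15 -> ALERT
  After event 8: stock=0 <= 15 -> ALERT
  After event 9: stock=33 > 15
  After event 10: stock=29 > 15
  After event 11: stock=23 > 15
  After event 12: stock=5 <= 15 -> ALERT
  After event 13: stock=3 <= 15 -> ALERT
  After event 14: stock=0 <= 15 -> ALERT
  After event 15: stock=8 <= 15 -> ALERT
  After event 16: stock=0 <= 15 -> ALERT
Alert events: [4, 5, 6, 7, 8, 12, 13, 14, 15, 16]. Count = 10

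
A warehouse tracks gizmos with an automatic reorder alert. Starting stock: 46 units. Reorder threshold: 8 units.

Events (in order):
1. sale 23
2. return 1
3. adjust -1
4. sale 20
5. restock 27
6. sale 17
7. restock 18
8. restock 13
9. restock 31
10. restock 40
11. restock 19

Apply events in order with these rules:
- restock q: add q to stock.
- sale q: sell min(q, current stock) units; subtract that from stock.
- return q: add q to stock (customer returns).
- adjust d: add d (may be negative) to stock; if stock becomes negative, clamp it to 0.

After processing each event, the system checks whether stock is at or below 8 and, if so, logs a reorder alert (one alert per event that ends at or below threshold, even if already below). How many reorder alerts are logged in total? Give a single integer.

Answer: 1

Derivation:
Processing events:
Start: stock = 46
  Event 1 (sale 23): sell min(23,46)=23. stock: 46 - 23 = 23. total_sold = 23
  Event 2 (return 1): 23 + 1 = 24
  Event 3 (adjust -1): 24 + -1 = 23
  Event 4 (sale 20): sell min(20,23)=20. stock: 23 - 20 = 3. total_sold = 43
  Event 5 (restock 27): 3 + 27 = 30
  Event 6 (sale 17): sell min(17,30)=17. stock: 30 - 17 = 13. total_sold = 60
  Event 7 (restock 18): 13 + 18 = 31
  Event 8 (restock 13): 31 + 13 = 44
  Event 9 (restock 31): 44 + 31 = 75
  Event 10 (restock 40): 75 + 40 = 115
  Event 11 (restock 19): 115 + 19 = 134
Final: stock = 134, total_sold = 60

Checking against threshold 8:
  After event 1: stock=23 > 8
  After event 2: stock=24 > 8
  After event 3: stock=23 > 8
  After event 4: stock=3 <= 8 -> ALERT
  After event 5: stock=30 > 8
  After event 6: stock=13 > 8
  After event 7: stock=31 > 8
  After event 8: stock=44 > 8
  After event 9: stock=75 > 8
  After event 10: stock=115 > 8
  After event 11: stock=134 > 8
Alert events: [4]. Count = 1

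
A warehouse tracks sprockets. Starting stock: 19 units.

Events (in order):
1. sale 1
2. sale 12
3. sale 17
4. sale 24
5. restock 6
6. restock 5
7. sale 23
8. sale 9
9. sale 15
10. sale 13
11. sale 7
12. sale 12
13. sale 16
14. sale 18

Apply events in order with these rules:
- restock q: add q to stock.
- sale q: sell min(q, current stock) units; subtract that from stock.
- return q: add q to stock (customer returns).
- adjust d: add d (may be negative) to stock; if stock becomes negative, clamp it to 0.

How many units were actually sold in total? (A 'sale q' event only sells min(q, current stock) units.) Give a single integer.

Processing events:
Start: stock = 19
  Event 1 (sale 1): sell min(1,19)=1. stock: 19 - 1 = 18. total_sold = 1
  Event 2 (sale 12): sell min(12,18)=12. stock: 18 - 12 = 6. total_sold = 13
  Event 3 (sale 17): sell min(17,6)=6. stock: 6 - 6 = 0. total_sold = 19
  Event 4 (sale 24): sell min(24,0)=0. stock: 0 - 0 = 0. total_sold = 19
  Event 5 (restock 6): 0 + 6 = 6
  Event 6 (restock 5): 6 + 5 = 11
  Event 7 (sale 23): sell min(23,11)=11. stock: 11 - 11 = 0. total_sold = 30
  Event 8 (sale 9): sell min(9,0)=0. stock: 0 - 0 = 0. total_sold = 30
  Event 9 (sale 15): sell min(15,0)=0. stock: 0 - 0 = 0. total_sold = 30
  Event 10 (sale 13): sell min(13,0)=0. stock: 0 - 0 = 0. total_sold = 30
  Event 11 (sale 7): sell min(7,0)=0. stock: 0 - 0 = 0. total_sold = 30
  Event 12 (sale 12): sell min(12,0)=0. stock: 0 - 0 = 0. total_sold = 30
  Event 13 (sale 16): sell min(16,0)=0. stock: 0 - 0 = 0. total_sold = 30
  Event 14 (sale 18): sell min(18,0)=0. stock: 0 - 0 = 0. total_sold = 30
Final: stock = 0, total_sold = 30

Answer: 30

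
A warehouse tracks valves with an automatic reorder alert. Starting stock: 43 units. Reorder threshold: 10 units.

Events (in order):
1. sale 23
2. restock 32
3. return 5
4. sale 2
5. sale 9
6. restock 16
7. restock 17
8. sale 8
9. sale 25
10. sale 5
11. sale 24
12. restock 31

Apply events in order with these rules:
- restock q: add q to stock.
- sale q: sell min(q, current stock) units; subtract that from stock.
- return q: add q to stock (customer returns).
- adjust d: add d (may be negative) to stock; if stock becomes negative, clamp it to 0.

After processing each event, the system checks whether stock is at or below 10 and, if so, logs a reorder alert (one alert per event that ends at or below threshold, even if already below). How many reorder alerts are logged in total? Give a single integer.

Processing events:
Start: stock = 43
  Event 1 (sale 23): sell min(23,43)=23. stock: 43 - 23 = 20. total_sold = 23
  Event 2 (restock 32): 20 + 32 = 52
  Event 3 (return 5): 52 + 5 = 57
  Event 4 (sale 2): sell min(2,57)=2. stock: 57 - 2 = 55. total_sold = 25
  Event 5 (sale 9): sell min(9,55)=9. stock: 55 - 9 = 46. total_sold = 34
  Event 6 (restock 16): 46 + 16 = 62
  Event 7 (restock 17): 62 + 17 = 79
  Event 8 (sale 8): sell min(8,79)=8. stock: 79 - 8 = 71. total_sold = 42
  Event 9 (sale 25): sell min(25,71)=25. stock: 71 - 25 = 46. total_sold = 67
  Event 10 (sale 5): sell min(5,46)=5. stock: 46 - 5 = 41. total_sold = 72
  Event 11 (sale 24): sell min(24,41)=24. stock: 41 - 24 = 17. total_sold = 96
  Event 12 (restock 31): 17 + 31 = 48
Final: stock = 48, total_sold = 96

Checking against threshold 10:
  After event 1: stock=20 > 10
  After event 2: stock=52 > 10
  After event 3: stock=57 > 10
  After event 4: stock=55 > 10
  After event 5: stock=46 > 10
  After event 6: stock=62 > 10
  After event 7: stock=79 > 10
  After event 8: stock=71 > 10
  After event 9: stock=46 > 10
  After event 10: stock=41 > 10
  After event 11: stock=17 > 10
  After event 12: stock=48 > 10
Alert events: []. Count = 0

Answer: 0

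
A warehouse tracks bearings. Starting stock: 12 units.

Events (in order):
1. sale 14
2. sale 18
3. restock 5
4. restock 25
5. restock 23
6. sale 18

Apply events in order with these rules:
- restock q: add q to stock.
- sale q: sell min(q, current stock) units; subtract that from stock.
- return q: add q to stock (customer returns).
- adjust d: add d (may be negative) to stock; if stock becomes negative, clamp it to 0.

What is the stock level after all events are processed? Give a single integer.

Answer: 35

Derivation:
Processing events:
Start: stock = 12
  Event 1 (sale 14): sell min(14,12)=12. stock: 12 - 12 = 0. total_sold = 12
  Event 2 (sale 18): sell min(18,0)=0. stock: 0 - 0 = 0. total_sold = 12
  Event 3 (restock 5): 0 + 5 = 5
  Event 4 (restock 25): 5 + 25 = 30
  Event 5 (restock 23): 30 + 23 = 53
  Event 6 (sale 18): sell min(18,53)=18. stock: 53 - 18 = 35. total_sold = 30
Final: stock = 35, total_sold = 30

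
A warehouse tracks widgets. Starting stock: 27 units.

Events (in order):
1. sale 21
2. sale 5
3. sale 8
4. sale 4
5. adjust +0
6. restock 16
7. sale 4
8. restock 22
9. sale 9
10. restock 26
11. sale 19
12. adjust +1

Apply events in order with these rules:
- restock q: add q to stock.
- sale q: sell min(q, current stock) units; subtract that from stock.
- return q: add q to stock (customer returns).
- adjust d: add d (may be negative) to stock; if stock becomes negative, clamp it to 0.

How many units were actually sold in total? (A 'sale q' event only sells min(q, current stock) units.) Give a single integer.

Answer: 59

Derivation:
Processing events:
Start: stock = 27
  Event 1 (sale 21): sell min(21,27)=21. stock: 27 - 21 = 6. total_sold = 21
  Event 2 (sale 5): sell min(5,6)=5. stock: 6 - 5 = 1. total_sold = 26
  Event 3 (sale 8): sell min(8,1)=1. stock: 1 - 1 = 0. total_sold = 27
  Event 4 (sale 4): sell min(4,0)=0. stock: 0 - 0 = 0. total_sold = 27
  Event 5 (adjust +0): 0 + 0 = 0
  Event 6 (restock 16): 0 + 16 = 16
  Event 7 (sale 4): sell min(4,16)=4. stock: 16 - 4 = 12. total_sold = 31
  Event 8 (restock 22): 12 + 22 = 34
  Event 9 (sale 9): sell min(9,34)=9. stock: 34 - 9 = 25. total_sold = 40
  Event 10 (restock 26): 25 + 26 = 51
  Event 11 (sale 19): sell min(19,51)=19. stock: 51 - 19 = 32. total_sold = 59
  Event 12 (adjust +1): 32 + 1 = 33
Final: stock = 33, total_sold = 59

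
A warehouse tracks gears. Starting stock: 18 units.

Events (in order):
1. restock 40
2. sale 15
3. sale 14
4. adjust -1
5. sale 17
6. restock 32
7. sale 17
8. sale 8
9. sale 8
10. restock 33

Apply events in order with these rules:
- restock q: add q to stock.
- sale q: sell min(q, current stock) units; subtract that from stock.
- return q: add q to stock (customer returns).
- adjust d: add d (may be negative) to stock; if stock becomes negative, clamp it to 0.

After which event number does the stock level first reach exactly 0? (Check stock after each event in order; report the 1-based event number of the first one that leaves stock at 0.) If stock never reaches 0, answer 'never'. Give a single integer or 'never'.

Processing events:
Start: stock = 18
  Event 1 (restock 40): 18 + 40 = 58
  Event 2 (sale 15): sell min(15,58)=15. stock: 58 - 15 = 43. total_sold = 15
  Event 3 (sale 14): sell min(14,43)=14. stock: 43 - 14 = 29. total_sold = 29
  Event 4 (adjust -1): 29 + -1 = 28
  Event 5 (sale 17): sell min(17,28)=17. stock: 28 - 17 = 11. total_sold = 46
  Event 6 (restock 32): 11 + 32 = 43
  Event 7 (sale 17): sell min(17,43)=17. stock: 43 - 17 = 26. total_sold = 63
  Event 8 (sale 8): sell min(8,26)=8. stock: 26 - 8 = 18. total_sold = 71
  Event 9 (sale 8): sell min(8,18)=8. stock: 18 - 8 = 10. total_sold = 79
  Event 10 (restock 33): 10 + 33 = 43
Final: stock = 43, total_sold = 79

Stock never reaches 0.

Answer: never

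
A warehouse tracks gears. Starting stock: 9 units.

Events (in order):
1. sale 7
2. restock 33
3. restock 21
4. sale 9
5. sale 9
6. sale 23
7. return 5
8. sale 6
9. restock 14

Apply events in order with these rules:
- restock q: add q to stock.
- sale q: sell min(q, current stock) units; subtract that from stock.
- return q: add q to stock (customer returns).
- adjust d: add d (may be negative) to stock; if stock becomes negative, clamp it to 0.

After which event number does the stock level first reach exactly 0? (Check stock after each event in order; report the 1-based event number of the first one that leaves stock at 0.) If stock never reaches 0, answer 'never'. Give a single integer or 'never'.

Answer: never

Derivation:
Processing events:
Start: stock = 9
  Event 1 (sale 7): sell min(7,9)=7. stock: 9 - 7 = 2. total_sold = 7
  Event 2 (restock 33): 2 + 33 = 35
  Event 3 (restock 21): 35 + 21 = 56
  Event 4 (sale 9): sell min(9,56)=9. stock: 56 - 9 = 47. total_sold = 16
  Event 5 (sale 9): sell min(9,47)=9. stock: 47 - 9 = 38. total_sold = 25
  Event 6 (sale 23): sell min(23,38)=23. stock: 38 - 23 = 15. total_sold = 48
  Event 7 (return 5): 15 + 5 = 20
  Event 8 (sale 6): sell min(6,20)=6. stock: 20 - 6 = 14. total_sold = 54
  Event 9 (restock 14): 14 + 14 = 28
Final: stock = 28, total_sold = 54

Stock never reaches 0.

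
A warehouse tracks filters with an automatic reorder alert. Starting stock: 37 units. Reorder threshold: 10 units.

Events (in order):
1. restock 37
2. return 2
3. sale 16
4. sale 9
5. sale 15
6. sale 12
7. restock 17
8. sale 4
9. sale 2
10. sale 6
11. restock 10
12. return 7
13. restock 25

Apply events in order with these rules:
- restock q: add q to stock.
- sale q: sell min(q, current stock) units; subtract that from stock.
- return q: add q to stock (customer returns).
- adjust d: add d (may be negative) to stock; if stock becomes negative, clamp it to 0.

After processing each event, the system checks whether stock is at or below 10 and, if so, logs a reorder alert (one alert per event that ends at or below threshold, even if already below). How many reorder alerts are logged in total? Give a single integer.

Answer: 0

Derivation:
Processing events:
Start: stock = 37
  Event 1 (restock 37): 37 + 37 = 74
  Event 2 (return 2): 74 + 2 = 76
  Event 3 (sale 16): sell min(16,76)=16. stock: 76 - 16 = 60. total_sold = 16
  Event 4 (sale 9): sell min(9,60)=9. stock: 60 - 9 = 51. total_sold = 25
  Event 5 (sale 15): sell min(15,51)=15. stock: 51 - 15 = 36. total_sold = 40
  Event 6 (sale 12): sell min(12,36)=12. stock: 36 - 12 = 24. total_sold = 52
  Event 7 (restock 17): 24 + 17 = 41
  Event 8 (sale 4): sell min(4,41)=4. stock: 41 - 4 = 37. total_sold = 56
  Event 9 (sale 2): sell min(2,37)=2. stock: 37 - 2 = 35. total_sold = 58
  Event 10 (sale 6): sell min(6,35)=6. stock: 35 - 6 = 29. total_sold = 64
  Event 11 (restock 10): 29 + 10 = 39
  Event 12 (return 7): 39 + 7 = 46
  Event 13 (restock 25): 46 + 25 = 71
Final: stock = 71, total_sold = 64

Checking against threshold 10:
  After event 1: stock=74 > 10
  After event 2: stock=76 > 10
  After event 3: stock=60 > 10
  After event 4: stock=51 > 10
  After event 5: stock=36 > 10
  After event 6: stock=24 > 10
  After event 7: stock=41 > 10
  After event 8: stock=37 > 10
  After event 9: stock=35 > 10
  After event 10: stock=29 > 10
  After event 11: stock=39 > 10
  After event 12: stock=46 > 10
  After event 13: stock=71 > 10
Alert events: []. Count = 0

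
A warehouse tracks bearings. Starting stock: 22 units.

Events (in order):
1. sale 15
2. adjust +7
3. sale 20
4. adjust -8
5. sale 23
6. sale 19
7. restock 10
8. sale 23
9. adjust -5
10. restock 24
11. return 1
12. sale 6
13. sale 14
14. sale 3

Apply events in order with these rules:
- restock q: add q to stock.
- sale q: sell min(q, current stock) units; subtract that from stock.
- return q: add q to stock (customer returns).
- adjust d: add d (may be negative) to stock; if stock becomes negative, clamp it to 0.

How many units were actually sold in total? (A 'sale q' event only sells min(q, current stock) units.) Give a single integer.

Answer: 62

Derivation:
Processing events:
Start: stock = 22
  Event 1 (sale 15): sell min(15,22)=15. stock: 22 - 15 = 7. total_sold = 15
  Event 2 (adjust +7): 7 + 7 = 14
  Event 3 (sale 20): sell min(20,14)=14. stock: 14 - 14 = 0. total_sold = 29
  Event 4 (adjust -8): 0 + -8 = 0 (clamped to 0)
  Event 5 (sale 23): sell min(23,0)=0. stock: 0 - 0 = 0. total_sold = 29
  Event 6 (sale 19): sell min(19,0)=0. stock: 0 - 0 = 0. total_sold = 29
  Event 7 (restock 10): 0 + 10 = 10
  Event 8 (sale 23): sell min(23,10)=10. stock: 10 - 10 = 0. total_sold = 39
  Event 9 (adjust -5): 0 + -5 = 0 (clamped to 0)
  Event 10 (restock 24): 0 + 24 = 24
  Event 11 (return 1): 24 + 1 = 25
  Event 12 (sale 6): sell min(6,25)=6. stock: 25 - 6 = 19. total_sold = 45
  Event 13 (sale 14): sell min(14,19)=14. stock: 19 - 14 = 5. total_sold = 59
  Event 14 (sale 3): sell min(3,5)=3. stock: 5 - 3 = 2. total_sold = 62
Final: stock = 2, total_sold = 62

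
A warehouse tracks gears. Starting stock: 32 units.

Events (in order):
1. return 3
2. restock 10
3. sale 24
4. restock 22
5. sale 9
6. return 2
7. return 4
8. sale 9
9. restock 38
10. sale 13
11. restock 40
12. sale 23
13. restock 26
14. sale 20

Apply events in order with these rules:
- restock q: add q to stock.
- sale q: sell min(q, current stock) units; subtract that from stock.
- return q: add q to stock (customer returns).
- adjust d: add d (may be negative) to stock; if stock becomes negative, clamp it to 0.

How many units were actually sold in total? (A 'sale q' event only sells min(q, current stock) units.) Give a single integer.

Processing events:
Start: stock = 32
  Event 1 (return 3): 32 + 3 = 35
  Event 2 (restock 10): 35 + 10 = 45
  Event 3 (sale 24): sell min(24,45)=24. stock: 45 - 24 = 21. total_sold = 24
  Event 4 (restock 22): 21 + 22 = 43
  Event 5 (sale 9): sell min(9,43)=9. stock: 43 - 9 = 34. total_sold = 33
  Event 6 (return 2): 34 + 2 = 36
  Event 7 (return 4): 36 + 4 = 40
  Event 8 (sale 9): sell min(9,40)=9. stock: 40 - 9 = 31. total_sold = 42
  Event 9 (restock 38): 31 + 38 = 69
  Event 10 (sale 13): sell min(13,69)=13. stock: 69 - 13 = 56. total_sold = 55
  Event 11 (restock 40): 56 + 40 = 96
  Event 12 (sale 23): sell min(23,96)=23. stock: 96 - 23 = 73. total_sold = 78
  Event 13 (restock 26): 73 + 26 = 99
  Event 14 (sale 20): sell min(20,99)=20. stock: 99 - 20 = 79. total_sold = 98
Final: stock = 79, total_sold = 98

Answer: 98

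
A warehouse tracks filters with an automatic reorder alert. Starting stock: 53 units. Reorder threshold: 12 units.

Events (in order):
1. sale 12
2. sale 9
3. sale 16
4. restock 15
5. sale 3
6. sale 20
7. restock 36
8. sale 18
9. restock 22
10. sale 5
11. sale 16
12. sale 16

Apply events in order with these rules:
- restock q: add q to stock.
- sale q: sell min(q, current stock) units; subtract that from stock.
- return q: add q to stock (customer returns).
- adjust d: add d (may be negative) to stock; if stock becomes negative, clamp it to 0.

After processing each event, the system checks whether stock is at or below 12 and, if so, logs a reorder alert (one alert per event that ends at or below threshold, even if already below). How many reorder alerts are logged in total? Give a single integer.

Answer: 2

Derivation:
Processing events:
Start: stock = 53
  Event 1 (sale 12): sell min(12,53)=12. stock: 53 - 12 = 41. total_sold = 12
  Event 2 (sale 9): sell min(9,41)=9. stock: 41 - 9 = 32. total_sold = 21
  Event 3 (sale 16): sell min(16,32)=16. stock: 32 - 16 = 16. total_sold = 37
  Event 4 (restock 15): 16 + 15 = 31
  Event 5 (sale 3): sell min(3,31)=3. stock: 31 - 3 = 28. total_sold = 40
  Event 6 (sale 20): sell min(20,28)=20. stock: 28 - 20 = 8. total_sold = 60
  Event 7 (restock 36): 8 + 36 = 44
  Event 8 (sale 18): sell min(18,44)=18. stock: 44 - 18 = 26. total_sold = 78
  Event 9 (restock 22): 26 + 22 = 48
  Event 10 (sale 5): sell min(5,48)=5. stock: 48 - 5 = 43. total_sold = 83
  Event 11 (sale 16): sell min(16,43)=16. stock: 43 - 16 = 27. total_sold = 99
  Event 12 (sale 16): sell min(16,27)=16. stock: 27 - 16 = 11. total_sold = 115
Final: stock = 11, total_sold = 115

Checking against threshold 12:
  After event 1: stock=41 > 12
  After event 2: stock=32 > 12
  After event 3: stock=16 > 12
  After event 4: stock=31 > 12
  After event 5: stock=28 > 12
  After event 6: stock=8 <= 12 -> ALERT
  After event 7: stock=44 > 12
  After event 8: stock=26 > 12
  After event 9: stock=48 > 12
  After event 10: stock=43 > 12
  After event 11: stock=27 > 12
  After event 12: stock=11 <= 12 -> ALERT
Alert events: [6, 12]. Count = 2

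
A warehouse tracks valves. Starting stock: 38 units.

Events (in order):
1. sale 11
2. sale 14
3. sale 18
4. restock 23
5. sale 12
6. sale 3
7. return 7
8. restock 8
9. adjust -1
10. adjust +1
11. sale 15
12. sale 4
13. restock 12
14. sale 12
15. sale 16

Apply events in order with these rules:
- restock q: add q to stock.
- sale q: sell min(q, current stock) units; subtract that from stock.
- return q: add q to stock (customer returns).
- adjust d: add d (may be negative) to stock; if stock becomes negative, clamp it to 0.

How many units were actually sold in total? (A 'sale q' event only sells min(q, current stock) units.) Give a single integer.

Processing events:
Start: stock = 38
  Event 1 (sale 11): sell min(11,38)=11. stock: 38 - 11 = 27. total_sold = 11
  Event 2 (sale 14): sell min(14,27)=14. stock: 27 - 14 = 13. total_sold = 25
  Event 3 (sale 18): sell min(18,13)=13. stock: 13 - 13 = 0. total_sold = 38
  Event 4 (restock 23): 0 + 23 = 23
  Event 5 (sale 12): sell min(12,23)=12. stock: 23 - 12 = 11. total_sold = 50
  Event 6 (sale 3): sell min(3,11)=3. stock: 11 - 3 = 8. total_sold = 53
  Event 7 (return 7): 8 + 7 = 15
  Event 8 (restock 8): 15 + 8 = 23
  Event 9 (adjust -1): 23 + -1 = 22
  Event 10 (adjust +1): 22 + 1 = 23
  Event 11 (sale 15): sell min(15,23)=15. stock: 23 - 15 = 8. total_sold = 68
  Event 12 (sale 4): sell min(4,8)=4. stock: 8 - 4 = 4. total_sold = 72
  Event 13 (restock 12): 4 + 12 = 16
  Event 14 (sale 12): sell min(12,16)=12. stock: 16 - 12 = 4. total_sold = 84
  Event 15 (sale 16): sell min(16,4)=4. stock: 4 - 4 = 0. total_sold = 88
Final: stock = 0, total_sold = 88

Answer: 88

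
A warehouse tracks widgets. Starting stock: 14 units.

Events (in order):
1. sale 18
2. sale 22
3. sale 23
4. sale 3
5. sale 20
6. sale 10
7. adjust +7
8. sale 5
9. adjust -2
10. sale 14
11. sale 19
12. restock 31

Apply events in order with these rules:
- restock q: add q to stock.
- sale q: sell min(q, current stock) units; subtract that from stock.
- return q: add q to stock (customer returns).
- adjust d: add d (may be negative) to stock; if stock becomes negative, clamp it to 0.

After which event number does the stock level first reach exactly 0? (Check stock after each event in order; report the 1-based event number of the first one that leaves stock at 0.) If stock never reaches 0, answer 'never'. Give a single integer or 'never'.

Answer: 1

Derivation:
Processing events:
Start: stock = 14
  Event 1 (sale 18): sell min(18,14)=14. stock: 14 - 14 = 0. total_sold = 14
  Event 2 (sale 22): sell min(22,0)=0. stock: 0 - 0 = 0. total_sold = 14
  Event 3 (sale 23): sell min(23,0)=0. stock: 0 - 0 = 0. total_sold = 14
  Event 4 (sale 3): sell min(3,0)=0. stock: 0 - 0 = 0. total_sold = 14
  Event 5 (sale 20): sell min(20,0)=0. stock: 0 - 0 = 0. total_sold = 14
  Event 6 (sale 10): sell min(10,0)=0. stock: 0 - 0 = 0. total_sold = 14
  Event 7 (adjust +7): 0 + 7 = 7
  Event 8 (sale 5): sell min(5,7)=5. stock: 7 - 5 = 2. total_sold = 19
  Event 9 (adjust -2): 2 + -2 = 0
  Event 10 (sale 14): sell min(14,0)=0. stock: 0 - 0 = 0. total_sold = 19
  Event 11 (sale 19): sell min(19,0)=0. stock: 0 - 0 = 0. total_sold = 19
  Event 12 (restock 31): 0 + 31 = 31
Final: stock = 31, total_sold = 19

First zero at event 1.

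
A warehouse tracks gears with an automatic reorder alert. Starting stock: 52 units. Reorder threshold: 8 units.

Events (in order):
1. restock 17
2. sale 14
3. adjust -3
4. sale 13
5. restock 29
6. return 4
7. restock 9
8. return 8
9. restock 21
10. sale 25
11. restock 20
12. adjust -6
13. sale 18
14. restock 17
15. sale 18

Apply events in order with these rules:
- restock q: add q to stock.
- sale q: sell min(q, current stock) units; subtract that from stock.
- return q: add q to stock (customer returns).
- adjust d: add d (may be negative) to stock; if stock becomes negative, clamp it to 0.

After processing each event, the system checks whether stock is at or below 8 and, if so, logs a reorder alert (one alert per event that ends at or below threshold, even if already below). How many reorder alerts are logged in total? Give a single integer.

Answer: 0

Derivation:
Processing events:
Start: stock = 52
  Event 1 (restock 17): 52 + 17 = 69
  Event 2 (sale 14): sell min(14,69)=14. stock: 69 - 14 = 55. total_sold = 14
  Event 3 (adjust -3): 55 + -3 = 52
  Event 4 (sale 13): sell min(13,52)=13. stock: 52 - 13 = 39. total_sold = 27
  Event 5 (restock 29): 39 + 29 = 68
  Event 6 (return 4): 68 + 4 = 72
  Event 7 (restock 9): 72 + 9 = 81
  Event 8 (return 8): 81 + 8 = 89
  Event 9 (restock 21): 89 + 21 = 110
  Event 10 (sale 25): sell min(25,110)=25. stock: 110 - 25 = 85. total_sold = 52
  Event 11 (restock 20): 85 + 20 = 105
  Event 12 (adjust -6): 105 + -6 = 99
  Event 13 (sale 18): sell min(18,99)=18. stock: 99 - 18 = 81. total_sold = 70
  Event 14 (restock 17): 81 + 17 = 98
  Event 15 (sale 18): sell min(18,98)=18. stock: 98 - 18 = 80. total_sold = 88
Final: stock = 80, total_sold = 88

Checking against threshold 8:
  After event 1: stock=69 > 8
  After event 2: stock=55 > 8
  After event 3: stock=52 > 8
  After event 4: stock=39 > 8
  After event 5: stock=68 > 8
  After event 6: stock=72 > 8
  After event 7: stock=81 > 8
  After event 8: stock=89 > 8
  After event 9: stock=110 > 8
  After event 10: stock=85 > 8
  After event 11: stock=105 > 8
  After event 12: stock=99 > 8
  After event 13: stock=81 > 8
  After event 14: stock=98 > 8
  After event 15: stock=80 > 8
Alert events: []. Count = 0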